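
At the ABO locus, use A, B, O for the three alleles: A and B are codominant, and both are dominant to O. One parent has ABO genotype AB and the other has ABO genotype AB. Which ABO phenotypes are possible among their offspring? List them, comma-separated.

A, B, AB

Gametes from AB × AB give offspring ABO genotypes AA, AB, BB, i.e. phenotypes A, B, AB.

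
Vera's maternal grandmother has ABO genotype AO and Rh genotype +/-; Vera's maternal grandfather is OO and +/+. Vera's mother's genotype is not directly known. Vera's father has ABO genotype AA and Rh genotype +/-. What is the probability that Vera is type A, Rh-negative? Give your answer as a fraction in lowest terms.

1/8

Vera's mother's ABO genotype from AO × OO: 1/2 AO, 1/2 OO.
Crossing each possibility with the father AA and summing P(type A): 1/2·1 + 1/2·1 = 1.
Similarly for Rh via the mother's Rh distribution: P(Rh-) = 1/8.
Independent loci: 1 × 1/8 = 1/8.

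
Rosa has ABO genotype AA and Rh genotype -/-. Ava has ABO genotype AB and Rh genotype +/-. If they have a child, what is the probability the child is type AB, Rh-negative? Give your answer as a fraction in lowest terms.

ABO cross AA × AB → offspring phenotypes: 1/2 A, 1/2 AB.
Rh cross -/- × +/- → 1/2 Rh+, 1/2 Rh-.
Independent loci: P(type AB, Rh-negative) = 1/2 × 1/2 = 1/4.

1/4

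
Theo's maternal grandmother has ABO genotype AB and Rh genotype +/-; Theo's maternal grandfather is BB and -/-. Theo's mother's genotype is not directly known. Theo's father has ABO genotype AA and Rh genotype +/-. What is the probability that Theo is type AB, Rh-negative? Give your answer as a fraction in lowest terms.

Theo's mother's ABO genotype from AB × BB: 1/2 AB, 1/2 BB.
Crossing each possibility with the father AA and summing P(type AB): 1/2·1/2 + 1/2·1 = 3/4.
Similarly for Rh via the mother's Rh distribution: P(Rh-) = 3/8.
Independent loci: 3/4 × 3/8 = 9/32.

9/32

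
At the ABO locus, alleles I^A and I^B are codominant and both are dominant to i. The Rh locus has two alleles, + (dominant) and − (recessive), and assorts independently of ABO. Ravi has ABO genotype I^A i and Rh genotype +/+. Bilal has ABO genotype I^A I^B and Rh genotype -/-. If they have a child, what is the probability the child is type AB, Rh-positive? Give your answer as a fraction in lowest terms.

ABO cross I^A i × I^A I^B → offspring phenotypes: 1/2 A, 1/4 B, 1/4 AB.
Rh cross +/+ × -/- → 1 Rh+.
Independent loci: P(type AB, Rh-positive) = 1/4 × 1 = 1/4.

1/4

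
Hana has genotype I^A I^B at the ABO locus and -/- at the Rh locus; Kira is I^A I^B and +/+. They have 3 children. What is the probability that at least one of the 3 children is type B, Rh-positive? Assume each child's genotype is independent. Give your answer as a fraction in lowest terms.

37/64

ABO cross I^A I^B × I^A I^B → 1/4 A, 1/4 B, 1/2 AB.
Rh cross -/- × +/+ → 1 Rh+; so P(type B, Rh-positive) = 1/4 × 1 = 1/4 per child.
P(none) = (3/4)^3 = 27/64; P(at least one) = 1 − 27/64 = 37/64.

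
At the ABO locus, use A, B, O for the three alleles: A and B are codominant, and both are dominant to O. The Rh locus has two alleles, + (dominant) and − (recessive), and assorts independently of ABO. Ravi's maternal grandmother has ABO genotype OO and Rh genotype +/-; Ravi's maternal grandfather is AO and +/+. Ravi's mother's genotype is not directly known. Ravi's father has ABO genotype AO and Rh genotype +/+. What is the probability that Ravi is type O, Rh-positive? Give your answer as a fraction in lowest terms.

Ravi's mother's ABO genotype from OO × AO: 1/2 AO, 1/2 OO.
Crossing each possibility with the father AO and summing P(type O): 1/2·1/4 + 1/2·1/2 = 3/8.
Similarly for Rh via the mother's Rh distribution: P(Rh+) = 1.
Independent loci: 3/8 × 1 = 3/8.

3/8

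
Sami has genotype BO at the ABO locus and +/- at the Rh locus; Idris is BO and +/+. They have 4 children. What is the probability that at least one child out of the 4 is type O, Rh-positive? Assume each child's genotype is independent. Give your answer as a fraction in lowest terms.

ABO cross BO × BO → 1/4 O, 3/4 B.
Rh cross +/- × +/+ → 1 Rh+; so P(type O, Rh-positive) = 1/4 × 1 = 1/4 per child.
P(none) = (3/4)^4 = 81/256; P(at least one) = 1 − 81/256 = 175/256.

175/256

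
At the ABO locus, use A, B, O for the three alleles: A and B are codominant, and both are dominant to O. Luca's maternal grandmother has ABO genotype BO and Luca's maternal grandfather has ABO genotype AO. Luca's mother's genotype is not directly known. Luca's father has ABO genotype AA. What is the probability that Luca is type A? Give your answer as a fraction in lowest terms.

3/4

Luca's mother's ABO genotype from BO × AO: 1/4 AB, 1/4 AO, 1/4 BO, 1/4 OO.
Crossing each possibility with the father AA and summing P(type A): 1/4·1/2 + 1/4·1 + 1/4·1/2 + 1/4·1 = 3/4.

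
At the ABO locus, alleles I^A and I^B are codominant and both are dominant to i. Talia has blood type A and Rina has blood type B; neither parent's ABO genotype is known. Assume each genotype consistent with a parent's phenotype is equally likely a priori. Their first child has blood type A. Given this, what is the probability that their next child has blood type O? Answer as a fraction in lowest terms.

1/12

Possible genotypes: Talia ∈ {I^A I^A, I^A i}; Rina ∈ {I^B I^B, I^B i}.
Weight each parental genotype pair by prior × P(type-A child):
  I^A I^A × I^B i: posterior weight 2/3; P(next child type O) = 0.
  I^A i × I^B i: posterior weight 1/3; P(next child type O) = 1/4.
Weighted sum = 1/12.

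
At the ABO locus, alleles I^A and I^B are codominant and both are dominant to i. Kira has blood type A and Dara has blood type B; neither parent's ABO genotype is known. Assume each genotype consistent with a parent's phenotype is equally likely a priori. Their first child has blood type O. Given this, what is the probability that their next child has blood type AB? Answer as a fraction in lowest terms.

Possible genotypes: Kira ∈ {I^A I^A, I^A i}; Dara ∈ {I^B I^B, I^B i}.
Weight each parental genotype pair by prior × P(type-O child):
  I^A i × I^B i: posterior weight 1; P(next child type AB) = 1/4.
Weighted sum = 1/4.

1/4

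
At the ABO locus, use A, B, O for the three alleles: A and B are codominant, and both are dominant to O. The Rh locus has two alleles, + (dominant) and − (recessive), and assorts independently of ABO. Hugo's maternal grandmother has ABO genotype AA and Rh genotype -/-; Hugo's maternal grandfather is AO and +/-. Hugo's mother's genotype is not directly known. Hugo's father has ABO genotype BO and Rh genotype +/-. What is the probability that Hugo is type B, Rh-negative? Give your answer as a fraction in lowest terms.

Hugo's mother's ABO genotype from AA × AO: 1/2 AA, 1/2 AO.
Crossing each possibility with the father BO and summing P(type B): 1/2·0 + 1/2·1/4 = 1/8.
Similarly for Rh via the mother's Rh distribution: P(Rh-) = 3/8.
Independent loci: 1/8 × 3/8 = 3/64.

3/64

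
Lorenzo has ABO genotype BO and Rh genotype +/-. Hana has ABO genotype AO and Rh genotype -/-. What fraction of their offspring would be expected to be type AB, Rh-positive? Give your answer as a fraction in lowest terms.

ABO cross BO × AO → offspring phenotypes: 1/4 O, 1/4 A, 1/4 B, 1/4 AB.
Rh cross +/- × -/- → 1/2 Rh+, 1/2 Rh-.
Independent loci: P(type AB, Rh-positive) = 1/4 × 1/2 = 1/8.

1/8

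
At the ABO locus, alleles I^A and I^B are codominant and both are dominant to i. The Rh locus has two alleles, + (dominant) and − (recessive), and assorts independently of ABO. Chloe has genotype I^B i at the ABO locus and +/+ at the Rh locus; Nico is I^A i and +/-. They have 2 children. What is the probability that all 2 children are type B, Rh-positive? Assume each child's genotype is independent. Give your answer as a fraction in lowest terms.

ABO cross I^B i × I^A i → 1/4 O, 1/4 A, 1/4 B, 1/4 AB.
Rh cross +/+ × +/- → 1 Rh+; so P(type B, Rh-positive) = 1/4 × 1 = 1/4 per child.
All 2 independent: (1/4)^2 = 1/16.

1/16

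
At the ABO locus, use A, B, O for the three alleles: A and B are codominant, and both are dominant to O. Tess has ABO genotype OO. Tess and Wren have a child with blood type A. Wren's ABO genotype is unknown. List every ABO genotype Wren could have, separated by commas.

For each candidate genotype of Wren, check whether crossing it with OO can produce every observed child phenotype.
  AA → possible child types {A} ✓
  AB → possible child types {A, B} ✓
  AO → possible child types {O, A} ✓
  BB → possible child types {B} ✗
  BO → possible child types {O, B} ✗
  OO → possible child types {O} ✗

AA, AB, AO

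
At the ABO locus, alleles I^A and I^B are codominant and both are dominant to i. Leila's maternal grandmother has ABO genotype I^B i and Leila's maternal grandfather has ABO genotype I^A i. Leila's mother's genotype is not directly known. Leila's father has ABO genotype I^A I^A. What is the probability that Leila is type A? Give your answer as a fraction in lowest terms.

3/4

Leila's mother's ABO genotype from I^B i × I^A i: 1/4 I^A I^B, 1/4 I^A i, 1/4 I^B i, 1/4 i i.
Crossing each possibility with the father I^A I^A and summing P(type A): 1/4·1/2 + 1/4·1 + 1/4·1/2 + 1/4·1 = 3/4.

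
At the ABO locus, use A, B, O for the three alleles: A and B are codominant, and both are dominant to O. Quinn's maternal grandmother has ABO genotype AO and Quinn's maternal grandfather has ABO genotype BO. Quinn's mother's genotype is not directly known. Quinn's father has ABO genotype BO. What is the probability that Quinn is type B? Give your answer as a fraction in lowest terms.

1/2

Quinn's mother's ABO genotype from AO × BO: 1/4 AB, 1/4 AO, 1/4 BO, 1/4 OO.
Crossing each possibility with the father BO and summing P(type B): 1/4·1/2 + 1/4·1/4 + 1/4·3/4 + 1/4·1/2 = 1/2.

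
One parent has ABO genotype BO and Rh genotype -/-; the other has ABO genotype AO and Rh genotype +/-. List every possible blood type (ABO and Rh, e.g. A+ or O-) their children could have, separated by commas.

O+, O-, A+, A-, B+, B-, AB+, AB-

Gametes from BO × AO give offspring ABO genotypes AB, AO, BO, OO, i.e. phenotypes O, A, B, AB.
Rh cross -/- × +/- → phenotypes Rh+, Rh-.
Combining independently: O+, O-, A+, A-, B+, B-, AB+, AB-.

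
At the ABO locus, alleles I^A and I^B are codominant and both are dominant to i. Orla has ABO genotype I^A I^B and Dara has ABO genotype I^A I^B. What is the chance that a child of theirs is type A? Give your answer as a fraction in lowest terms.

1/4

ABO cross I^A I^B × I^A I^B → offspring phenotypes: 1/4 A, 1/4 B, 1/2 AB.
So P(type A) = 1/4.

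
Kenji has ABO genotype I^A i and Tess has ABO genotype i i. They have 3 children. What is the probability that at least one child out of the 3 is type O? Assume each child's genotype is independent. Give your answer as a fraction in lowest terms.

ABO cross I^A i × i i → 1/2 O, 1/2 A.
So P(type O) = 1/2 per child.
P(none) = (1/2)^3 = 1/8; P(at least one) = 1 − 1/8 = 7/8.

7/8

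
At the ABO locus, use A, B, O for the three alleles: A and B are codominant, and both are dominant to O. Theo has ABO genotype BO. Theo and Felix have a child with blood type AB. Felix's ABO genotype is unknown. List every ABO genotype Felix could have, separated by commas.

For each candidate genotype of Felix, check whether crossing it with BO can produce every observed child phenotype.
  AA → possible child types {A, AB} ✓
  AB → possible child types {A, B, AB} ✓
  AO → possible child types {O, A, B, AB} ✓
  BB → possible child types {B} ✗
  BO → possible child types {O, B} ✗
  OO → possible child types {O, B} ✗

AA, AB, AO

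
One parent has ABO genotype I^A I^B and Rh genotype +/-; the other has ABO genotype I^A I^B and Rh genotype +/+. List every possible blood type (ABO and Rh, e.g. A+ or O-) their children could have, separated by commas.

Gametes from I^A I^B × I^A I^B give offspring ABO genotypes I^A I^A, I^A I^B, I^B I^B, i.e. phenotypes A, B, AB.
Rh cross +/- × +/+ → phenotypes Rh+.
Combining independently: A+, B+, AB+.

A+, B+, AB+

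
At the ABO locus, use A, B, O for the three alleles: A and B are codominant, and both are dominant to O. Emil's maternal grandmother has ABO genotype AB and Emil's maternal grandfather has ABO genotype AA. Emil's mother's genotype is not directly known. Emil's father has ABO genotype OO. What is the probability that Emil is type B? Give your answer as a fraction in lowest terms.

1/4

Emil's mother's ABO genotype from AB × AA: 1/2 AA, 1/2 AB.
Crossing each possibility with the father OO and summing P(type B): 1/2·0 + 1/2·1/2 = 1/4.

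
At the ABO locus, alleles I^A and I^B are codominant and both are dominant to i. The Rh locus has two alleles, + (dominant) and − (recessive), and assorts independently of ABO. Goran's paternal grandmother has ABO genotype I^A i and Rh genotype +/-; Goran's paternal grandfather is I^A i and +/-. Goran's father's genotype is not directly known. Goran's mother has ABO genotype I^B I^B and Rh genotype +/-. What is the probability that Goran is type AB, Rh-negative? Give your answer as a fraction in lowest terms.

1/8

Goran's father's ABO genotype from I^A i × I^A i: 1/4 I^A I^A, 1/2 I^A i, 1/4 i i.
Crossing each possibility with the mother I^B I^B and summing P(type AB): 1/4·1 + 1/2·1/2 + 1/4·0 = 1/2.
Similarly for Rh via the father's Rh distribution: P(Rh-) = 1/4.
Independent loci: 1/2 × 1/4 = 1/8.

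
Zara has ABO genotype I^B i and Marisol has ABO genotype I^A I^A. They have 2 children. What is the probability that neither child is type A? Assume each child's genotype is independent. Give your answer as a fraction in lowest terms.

1/4

ABO cross I^B i × I^A I^A → 1/2 A, 1/2 AB.
So P(type A) = 1/2 per child.
P(not type A) = 1/2 for one child; (1/2)^2 = 1/4.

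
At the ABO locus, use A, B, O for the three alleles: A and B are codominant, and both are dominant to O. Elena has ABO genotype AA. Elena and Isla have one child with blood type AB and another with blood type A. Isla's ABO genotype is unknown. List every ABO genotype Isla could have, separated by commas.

AB, BO

For each candidate genotype of Isla, check whether crossing it with AA can produce every observed child phenotype.
  AA → possible child types {A} ✗
  AB → possible child types {A, AB} ✓
  AO → possible child types {A} ✗
  BB → possible child types {AB} ✗
  BO → possible child types {A, AB} ✓
  OO → possible child types {A} ✗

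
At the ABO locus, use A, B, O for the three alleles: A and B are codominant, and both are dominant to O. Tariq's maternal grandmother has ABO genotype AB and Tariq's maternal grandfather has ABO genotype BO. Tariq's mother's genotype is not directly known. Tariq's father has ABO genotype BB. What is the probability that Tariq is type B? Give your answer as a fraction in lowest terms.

3/4

Tariq's mother's ABO genotype from AB × BO: 1/4 AB, 1/4 AO, 1/4 BB, 1/4 BO.
Crossing each possibility with the father BB and summing P(type B): 1/4·1/2 + 1/4·1/2 + 1/4·1 + 1/4·1 = 3/4.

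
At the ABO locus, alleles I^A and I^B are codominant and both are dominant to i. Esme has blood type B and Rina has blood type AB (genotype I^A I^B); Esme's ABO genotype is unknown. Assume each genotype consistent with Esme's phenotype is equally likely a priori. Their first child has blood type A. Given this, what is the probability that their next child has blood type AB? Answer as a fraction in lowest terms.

1/4

Possible genotypes: Esme ∈ {I^B I^B, I^B i}; Rina ∈ {I^A I^B}.
Weight each parental genotype pair by prior × P(type-A child):
  I^B i × I^A I^B: posterior weight 1; P(next child type AB) = 1/4.
Weighted sum = 1/4.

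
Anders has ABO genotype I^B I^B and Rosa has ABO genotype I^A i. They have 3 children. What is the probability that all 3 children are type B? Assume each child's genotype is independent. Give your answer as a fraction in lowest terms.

1/8

ABO cross I^B I^B × I^A i → 1/2 B, 1/2 AB.
So P(type B) = 1/2 per child.
All 3 independent: (1/2)^3 = 1/8.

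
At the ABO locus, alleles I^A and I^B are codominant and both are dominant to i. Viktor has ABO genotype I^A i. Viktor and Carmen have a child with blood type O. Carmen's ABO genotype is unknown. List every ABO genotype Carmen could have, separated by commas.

I^A i, I^B i, i i

For each candidate genotype of Carmen, check whether crossing it with I^A i can produce every observed child phenotype.
  I^A I^A → possible child types {A} ✗
  I^A I^B → possible child types {A, B, AB} ✗
  I^A i → possible child types {O, A} ✓
  I^B I^B → possible child types {B, AB} ✗
  I^B i → possible child types {O, A, B, AB} ✓
  i i → possible child types {O, A} ✓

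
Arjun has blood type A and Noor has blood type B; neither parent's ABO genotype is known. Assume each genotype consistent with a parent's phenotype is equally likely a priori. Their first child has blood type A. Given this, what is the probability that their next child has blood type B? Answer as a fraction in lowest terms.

1/12

Possible genotypes: Arjun ∈ {AA, AO}; Noor ∈ {BB, BO}.
Weight each parental genotype pair by prior × P(type-A child):
  AA × BO: posterior weight 2/3; P(next child type B) = 0.
  AO × BO: posterior weight 1/3; P(next child type B) = 1/4.
Weighted sum = 1/12.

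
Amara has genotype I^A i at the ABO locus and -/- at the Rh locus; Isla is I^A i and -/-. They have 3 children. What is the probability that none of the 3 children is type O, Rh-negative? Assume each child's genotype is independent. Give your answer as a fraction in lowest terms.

27/64

ABO cross I^A i × I^A i → 1/4 O, 3/4 A.
Rh cross -/- × -/- → 1 Rh-; so P(type O, Rh-negative) = 1/4 × 1 = 1/4 per child.
P(not type O, Rh-negative) = 3/4 for one child; (3/4)^3 = 27/64.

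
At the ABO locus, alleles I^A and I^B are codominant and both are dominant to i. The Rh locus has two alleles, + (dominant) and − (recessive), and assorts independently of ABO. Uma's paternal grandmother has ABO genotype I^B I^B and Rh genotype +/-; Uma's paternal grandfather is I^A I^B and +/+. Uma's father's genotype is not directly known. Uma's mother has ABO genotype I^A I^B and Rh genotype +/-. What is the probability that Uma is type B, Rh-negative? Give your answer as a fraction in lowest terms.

3/64

Uma's father's ABO genotype from I^B I^B × I^A I^B: 1/2 I^A I^B, 1/2 I^B I^B.
Crossing each possibility with the mother I^A I^B and summing P(type B): 1/2·1/4 + 1/2·1/2 = 3/8.
Similarly for Rh via the father's Rh distribution: P(Rh-) = 1/8.
Independent loci: 3/8 × 1/8 = 3/64.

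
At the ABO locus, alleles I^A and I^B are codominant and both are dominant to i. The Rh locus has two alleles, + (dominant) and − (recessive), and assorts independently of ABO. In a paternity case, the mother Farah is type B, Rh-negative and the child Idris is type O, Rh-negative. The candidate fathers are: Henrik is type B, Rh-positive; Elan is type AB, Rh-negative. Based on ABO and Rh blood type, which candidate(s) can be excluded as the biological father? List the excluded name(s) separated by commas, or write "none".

A candidate is excluded only if no genotype consistent with his phenotype could produce a type O, Rh-negative child with a type B, Rh-negative mother.
Elan (type AB, Rh-): no genotype consistent with that phenotype can produce a type-O Rh- child with a type-B mother.

Elan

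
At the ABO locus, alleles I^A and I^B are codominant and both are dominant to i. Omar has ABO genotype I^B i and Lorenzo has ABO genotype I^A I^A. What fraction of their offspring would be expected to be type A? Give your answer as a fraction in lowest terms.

1/2

ABO cross I^B i × I^A I^A → offspring phenotypes: 1/2 A, 1/2 AB.
So P(type A) = 1/2.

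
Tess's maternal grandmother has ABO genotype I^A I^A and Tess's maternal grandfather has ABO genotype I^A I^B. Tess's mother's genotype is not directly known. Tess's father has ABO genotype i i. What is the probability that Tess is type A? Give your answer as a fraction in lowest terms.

3/4

Tess's mother's ABO genotype from I^A I^A × I^A I^B: 1/2 I^A I^A, 1/2 I^A I^B.
Crossing each possibility with the father i i and summing P(type A): 1/2·1 + 1/2·1/2 = 3/4.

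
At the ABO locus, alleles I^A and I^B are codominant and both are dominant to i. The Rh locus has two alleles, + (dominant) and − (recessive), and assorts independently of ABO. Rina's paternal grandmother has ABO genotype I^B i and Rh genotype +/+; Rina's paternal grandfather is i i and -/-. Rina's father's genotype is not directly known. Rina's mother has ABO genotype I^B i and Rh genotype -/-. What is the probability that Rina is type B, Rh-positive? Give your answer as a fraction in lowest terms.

5/16

Rina's father's ABO genotype from I^B i × i i: 1/2 I^B i, 1/2 i i.
Crossing each possibility with the mother I^B i and summing P(type B): 1/2·3/4 + 1/2·1/2 = 5/8.
Similarly for Rh via the father's Rh distribution: P(Rh+) = 1/2.
Independent loci: 5/8 × 1/2 = 5/16.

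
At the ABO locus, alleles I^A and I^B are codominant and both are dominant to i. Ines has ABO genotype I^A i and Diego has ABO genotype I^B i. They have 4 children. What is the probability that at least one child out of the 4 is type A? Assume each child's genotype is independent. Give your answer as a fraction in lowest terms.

175/256

ABO cross I^A i × I^B i → 1/4 O, 1/4 A, 1/4 B, 1/4 AB.
So P(type A) = 1/4 per child.
P(none) = (3/4)^4 = 81/256; P(at least one) = 1 − 81/256 = 175/256.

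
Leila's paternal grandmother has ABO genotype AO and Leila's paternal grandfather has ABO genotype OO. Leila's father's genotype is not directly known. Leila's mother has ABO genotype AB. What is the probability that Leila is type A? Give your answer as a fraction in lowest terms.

1/2

Leila's father's ABO genotype from AO × OO: 1/2 AO, 1/2 OO.
Crossing each possibility with the mother AB and summing P(type A): 1/2·1/2 + 1/2·1/2 = 1/2.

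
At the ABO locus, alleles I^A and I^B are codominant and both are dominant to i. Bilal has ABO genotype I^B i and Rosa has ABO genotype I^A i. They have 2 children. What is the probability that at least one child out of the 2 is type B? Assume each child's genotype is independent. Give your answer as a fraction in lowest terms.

ABO cross I^B i × I^A i → 1/4 O, 1/4 A, 1/4 B, 1/4 AB.
So P(type B) = 1/4 per child.
P(none) = (3/4)^2 = 9/16; P(at least one) = 1 − 9/16 = 7/16.

7/16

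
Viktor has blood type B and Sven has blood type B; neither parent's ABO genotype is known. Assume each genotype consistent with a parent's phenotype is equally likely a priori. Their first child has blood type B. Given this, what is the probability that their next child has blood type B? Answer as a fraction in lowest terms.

19/20

Possible genotypes: Viktor ∈ {BB, BO}; Sven ∈ {BB, BO}.
Weight each parental genotype pair by prior × P(type-B child):
  BB × BB: posterior weight 4/15; P(next child type B) = 1.
  BB × BO: posterior weight 4/15; P(next child type B) = 1.
  BO × BB: posterior weight 4/15; P(next child type B) = 1.
  BO × BO: posterior weight 1/5; P(next child type B) = 3/4.
Weighted sum = 19/20.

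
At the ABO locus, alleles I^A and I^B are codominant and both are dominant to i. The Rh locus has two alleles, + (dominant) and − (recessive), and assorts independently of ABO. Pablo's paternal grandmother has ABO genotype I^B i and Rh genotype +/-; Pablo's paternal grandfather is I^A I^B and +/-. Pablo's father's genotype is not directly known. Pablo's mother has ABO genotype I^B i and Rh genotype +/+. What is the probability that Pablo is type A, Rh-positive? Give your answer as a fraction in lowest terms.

Pablo's father's ABO genotype from I^B i × I^A I^B: 1/4 I^A I^B, 1/4 I^A i, 1/4 I^B I^B, 1/4 I^B i.
Crossing each possibility with the mother I^B i and summing P(type A): 1/4·1/4 + 1/4·1/4 + 1/4·0 + 1/4·0 = 1/8.
Similarly for Rh via the father's Rh distribution: P(Rh+) = 1.
Independent loci: 1/8 × 1 = 1/8.

1/8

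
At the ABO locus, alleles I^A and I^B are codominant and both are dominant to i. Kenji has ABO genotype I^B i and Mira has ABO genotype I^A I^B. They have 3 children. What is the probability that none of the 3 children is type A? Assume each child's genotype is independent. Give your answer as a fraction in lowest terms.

ABO cross I^B i × I^A I^B → 1/4 A, 1/2 B, 1/4 AB.
So P(type A) = 1/4 per child.
P(not type A) = 3/4 for one child; (3/4)^3 = 27/64.

27/64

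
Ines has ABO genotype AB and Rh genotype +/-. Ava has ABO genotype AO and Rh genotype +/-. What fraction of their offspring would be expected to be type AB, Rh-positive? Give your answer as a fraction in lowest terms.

ABO cross AB × AO → offspring phenotypes: 1/2 A, 1/4 B, 1/4 AB.
Rh cross +/- × +/- → 3/4 Rh+, 1/4 Rh-.
Independent loci: P(type AB, Rh-positive) = 1/4 × 3/4 = 3/16.

3/16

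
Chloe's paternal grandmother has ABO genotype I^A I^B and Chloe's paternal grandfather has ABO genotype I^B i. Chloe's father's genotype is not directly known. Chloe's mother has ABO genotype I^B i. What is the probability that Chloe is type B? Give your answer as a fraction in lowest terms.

Chloe's father's ABO genotype from I^A I^B × I^B i: 1/4 I^A I^B, 1/4 I^A i, 1/4 I^B I^B, 1/4 I^B i.
Crossing each possibility with the mother I^B i and summing P(type B): 1/4·1/2 + 1/4·1/4 + 1/4·1 + 1/4·3/4 = 5/8.

5/8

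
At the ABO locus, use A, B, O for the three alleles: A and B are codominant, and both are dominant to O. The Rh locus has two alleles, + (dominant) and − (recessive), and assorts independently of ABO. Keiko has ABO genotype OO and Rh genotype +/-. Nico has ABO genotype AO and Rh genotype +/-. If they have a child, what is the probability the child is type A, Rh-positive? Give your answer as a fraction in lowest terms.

3/8

ABO cross OO × AO → offspring phenotypes: 1/2 O, 1/2 A.
Rh cross +/- × +/- → 3/4 Rh+, 1/4 Rh-.
Independent loci: P(type A, Rh-positive) = 1/2 × 3/4 = 3/8.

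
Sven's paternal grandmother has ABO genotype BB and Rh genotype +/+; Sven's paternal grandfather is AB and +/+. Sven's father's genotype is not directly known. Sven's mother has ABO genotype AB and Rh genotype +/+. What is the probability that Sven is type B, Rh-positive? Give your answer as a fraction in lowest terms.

Sven's father's ABO genotype from BB × AB: 1/2 AB, 1/2 BB.
Crossing each possibility with the mother AB and summing P(type B): 1/2·1/4 + 1/2·1/2 = 3/8.
Similarly for Rh via the father's Rh distribution: P(Rh+) = 1.
Independent loci: 3/8 × 1 = 3/8.

3/8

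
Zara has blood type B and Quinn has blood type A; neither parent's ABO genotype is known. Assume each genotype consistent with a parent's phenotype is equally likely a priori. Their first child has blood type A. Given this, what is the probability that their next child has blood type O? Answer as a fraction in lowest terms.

Possible genotypes: Zara ∈ {BB, BO}; Quinn ∈ {AA, AO}.
Weight each parental genotype pair by prior × P(type-A child):
  BO × AA: posterior weight 2/3; P(next child type O) = 0.
  BO × AO: posterior weight 1/3; P(next child type O) = 1/4.
Weighted sum = 1/12.

1/12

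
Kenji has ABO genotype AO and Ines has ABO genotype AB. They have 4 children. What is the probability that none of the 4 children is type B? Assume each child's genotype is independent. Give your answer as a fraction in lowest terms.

ABO cross AO × AB → 1/2 A, 1/4 B, 1/4 AB.
So P(type B) = 1/4 per child.
P(not type B) = 3/4 for one child; (3/4)^4 = 81/256.

81/256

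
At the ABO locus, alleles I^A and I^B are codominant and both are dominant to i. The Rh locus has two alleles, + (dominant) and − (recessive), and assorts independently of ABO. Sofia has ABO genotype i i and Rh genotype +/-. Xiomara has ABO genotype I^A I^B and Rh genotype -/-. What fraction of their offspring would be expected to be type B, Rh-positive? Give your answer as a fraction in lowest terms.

ABO cross i i × I^A I^B → offspring phenotypes: 1/2 A, 1/2 B.
Rh cross +/- × -/- → 1/2 Rh+, 1/2 Rh-.
Independent loci: P(type B, Rh-positive) = 1/2 × 1/2 = 1/4.

1/4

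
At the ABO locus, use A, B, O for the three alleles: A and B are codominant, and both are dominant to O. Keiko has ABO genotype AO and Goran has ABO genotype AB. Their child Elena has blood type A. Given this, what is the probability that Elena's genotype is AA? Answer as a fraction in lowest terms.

1/2

Cross AO × AB → 1/4 AA, 1/4 AB, 1/4 AO, 1/4 BO.
Type-A genotypes among offspring: AA (1/4), AO (1/4); total 1/2.
P(AA | type A) = (1/4) / (1/2) = 1/2.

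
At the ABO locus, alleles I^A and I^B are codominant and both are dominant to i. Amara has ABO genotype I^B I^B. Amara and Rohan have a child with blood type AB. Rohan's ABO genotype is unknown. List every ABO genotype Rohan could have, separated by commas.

For each candidate genotype of Rohan, check whether crossing it with I^B I^B can produce every observed child phenotype.
  I^A I^A → possible child types {AB} ✓
  I^A I^B → possible child types {B, AB} ✓
  I^A i → possible child types {B, AB} ✓
  I^B I^B → possible child types {B} ✗
  I^B i → possible child types {B} ✗
  i i → possible child types {B} ✗

I^A I^A, I^A I^B, I^A i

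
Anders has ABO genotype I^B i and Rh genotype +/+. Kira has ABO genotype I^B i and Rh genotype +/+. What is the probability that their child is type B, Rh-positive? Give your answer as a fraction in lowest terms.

3/4

ABO cross I^B i × I^B i → offspring phenotypes: 1/4 O, 3/4 B.
Rh cross +/+ × +/+ → 1 Rh+.
Independent loci: P(type B, Rh-positive) = 3/4 × 1 = 3/4.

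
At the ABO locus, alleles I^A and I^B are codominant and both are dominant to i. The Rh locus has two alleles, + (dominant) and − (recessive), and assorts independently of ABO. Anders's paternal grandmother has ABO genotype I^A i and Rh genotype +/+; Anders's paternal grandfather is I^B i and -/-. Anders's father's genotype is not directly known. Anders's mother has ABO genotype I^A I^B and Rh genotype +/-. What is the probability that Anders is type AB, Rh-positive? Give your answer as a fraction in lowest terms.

Anders's father's ABO genotype from I^A i × I^B i: 1/4 I^A I^B, 1/4 I^A i, 1/4 I^B i, 1/4 i i.
Crossing each possibility with the mother I^A I^B and summing P(type AB): 1/4·1/2 + 1/4·1/4 + 1/4·1/4 + 1/4·0 = 1/4.
Similarly for Rh via the father's Rh distribution: P(Rh+) = 3/4.
Independent loci: 1/4 × 3/4 = 3/16.

3/16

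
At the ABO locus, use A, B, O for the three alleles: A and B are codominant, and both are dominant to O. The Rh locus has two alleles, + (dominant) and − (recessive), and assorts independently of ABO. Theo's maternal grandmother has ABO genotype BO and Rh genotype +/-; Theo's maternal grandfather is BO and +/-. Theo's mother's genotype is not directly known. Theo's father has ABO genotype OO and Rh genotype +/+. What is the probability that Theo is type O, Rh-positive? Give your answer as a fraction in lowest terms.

Theo's mother's ABO genotype from BO × BO: 1/4 BB, 1/2 BO, 1/4 OO.
Crossing each possibility with the father OO and summing P(type O): 1/4·0 + 1/2·1/2 + 1/4·1 = 1/2.
Similarly for Rh via the mother's Rh distribution: P(Rh+) = 1.
Independent loci: 1/2 × 1 = 1/2.

1/2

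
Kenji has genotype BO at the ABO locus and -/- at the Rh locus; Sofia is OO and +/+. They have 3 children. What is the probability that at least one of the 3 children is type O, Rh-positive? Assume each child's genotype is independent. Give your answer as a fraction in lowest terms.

ABO cross BO × OO → 1/2 O, 1/2 B.
Rh cross -/- × +/+ → 1 Rh+; so P(type O, Rh-positive) = 1/2 × 1 = 1/2 per child.
P(none) = (1/2)^3 = 1/8; P(at least one) = 1 − 1/8 = 7/8.

7/8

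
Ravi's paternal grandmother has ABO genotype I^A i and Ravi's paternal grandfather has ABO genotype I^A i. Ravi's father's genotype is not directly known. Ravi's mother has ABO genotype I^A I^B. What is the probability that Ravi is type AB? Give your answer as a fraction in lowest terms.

Ravi's father's ABO genotype from I^A i × I^A i: 1/4 I^A I^A, 1/2 I^A i, 1/4 i i.
Crossing each possibility with the mother I^A I^B and summing P(type AB): 1/4·1/2 + 1/2·1/4 + 1/4·0 = 1/4.

1/4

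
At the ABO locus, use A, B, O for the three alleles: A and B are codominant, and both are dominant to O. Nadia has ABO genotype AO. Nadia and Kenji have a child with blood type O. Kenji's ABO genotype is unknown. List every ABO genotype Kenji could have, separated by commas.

For each candidate genotype of Kenji, check whether crossing it with AO can produce every observed child phenotype.
  AA → possible child types {A} ✗
  AB → possible child types {A, B, AB} ✗
  AO → possible child types {O, A} ✓
  BB → possible child types {B, AB} ✗
  BO → possible child types {O, A, B, AB} ✓
  OO → possible child types {O, A} ✓

AO, BO, OO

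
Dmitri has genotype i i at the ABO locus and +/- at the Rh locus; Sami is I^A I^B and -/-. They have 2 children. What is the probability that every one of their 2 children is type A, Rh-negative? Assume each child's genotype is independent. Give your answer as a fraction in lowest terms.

ABO cross i i × I^A I^B → 1/2 A, 1/2 B.
Rh cross +/- × -/- → 1/2 Rh+, 1/2 Rh-; so P(type A, Rh-negative) = 1/2 × 1/2 = 1/4 per child.
All 2 independent: (1/4)^2 = 1/16.

1/16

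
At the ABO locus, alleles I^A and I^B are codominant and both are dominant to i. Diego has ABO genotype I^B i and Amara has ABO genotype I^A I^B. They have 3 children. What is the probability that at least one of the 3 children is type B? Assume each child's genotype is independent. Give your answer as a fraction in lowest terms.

ABO cross I^B i × I^A I^B → 1/4 A, 1/2 B, 1/4 AB.
So P(type B) = 1/2 per child.
P(none) = (1/2)^3 = 1/8; P(at least one) = 1 − 1/8 = 7/8.

7/8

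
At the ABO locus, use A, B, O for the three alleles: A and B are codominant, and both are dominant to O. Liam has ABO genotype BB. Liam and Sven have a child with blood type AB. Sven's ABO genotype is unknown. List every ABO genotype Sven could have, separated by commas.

For each candidate genotype of Sven, check whether crossing it with BB can produce every observed child phenotype.
  AA → possible child types {AB} ✓
  AB → possible child types {B, AB} ✓
  AO → possible child types {B, AB} ✓
  BB → possible child types {B} ✗
  BO → possible child types {B} ✗
  OO → possible child types {B} ✗

AA, AB, AO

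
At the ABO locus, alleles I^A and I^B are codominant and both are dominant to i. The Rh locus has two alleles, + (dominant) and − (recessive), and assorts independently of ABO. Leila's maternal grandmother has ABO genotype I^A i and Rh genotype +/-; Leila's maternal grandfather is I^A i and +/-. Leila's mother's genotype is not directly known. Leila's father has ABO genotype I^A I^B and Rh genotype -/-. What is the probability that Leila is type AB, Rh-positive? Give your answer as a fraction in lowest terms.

Leila's mother's ABO genotype from I^A i × I^A i: 1/4 I^A I^A, 1/2 I^A i, 1/4 i i.
Crossing each possibility with the father I^A I^B and summing P(type AB): 1/4·1/2 + 1/2·1/4 + 1/4·0 = 1/4.
Similarly for Rh via the mother's Rh distribution: P(Rh+) = 1/2.
Independent loci: 1/4 × 1/2 = 1/8.

1/8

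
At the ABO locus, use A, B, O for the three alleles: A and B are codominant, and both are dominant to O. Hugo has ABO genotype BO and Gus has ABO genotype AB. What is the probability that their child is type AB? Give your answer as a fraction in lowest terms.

ABO cross BO × AB → offspring phenotypes: 1/4 A, 1/2 B, 1/4 AB.
So P(type AB) = 1/4.

1/4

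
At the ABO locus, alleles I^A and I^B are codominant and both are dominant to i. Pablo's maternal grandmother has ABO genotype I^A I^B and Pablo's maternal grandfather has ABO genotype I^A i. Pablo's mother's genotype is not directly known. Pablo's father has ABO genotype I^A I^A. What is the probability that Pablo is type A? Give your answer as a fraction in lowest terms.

3/4

Pablo's mother's ABO genotype from I^A I^B × I^A i: 1/4 I^A I^A, 1/4 I^A I^B, 1/4 I^A i, 1/4 I^B i.
Crossing each possibility with the father I^A I^A and summing P(type A): 1/4·1 + 1/4·1/2 + 1/4·1 + 1/4·1/2 = 3/4.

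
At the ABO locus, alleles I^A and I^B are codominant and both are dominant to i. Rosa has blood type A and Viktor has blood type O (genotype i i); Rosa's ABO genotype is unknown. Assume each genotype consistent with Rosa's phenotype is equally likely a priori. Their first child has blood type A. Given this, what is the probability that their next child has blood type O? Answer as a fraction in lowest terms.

1/6

Possible genotypes: Rosa ∈ {I^A I^A, I^A i}; Viktor ∈ {i i}.
Weight each parental genotype pair by prior × P(type-A child):
  I^A I^A × i i: posterior weight 2/3; P(next child type O) = 0.
  I^A i × i i: posterior weight 1/3; P(next child type O) = 1/2.
Weighted sum = 1/6.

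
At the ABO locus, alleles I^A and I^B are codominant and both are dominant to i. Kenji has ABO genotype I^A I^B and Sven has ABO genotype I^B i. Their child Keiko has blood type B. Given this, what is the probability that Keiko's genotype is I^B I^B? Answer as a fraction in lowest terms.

Cross I^A I^B × I^B i → 1/4 I^A I^B, 1/4 I^A i, 1/4 I^B I^B, 1/4 I^B i.
Type-B genotypes among offspring: I^B I^B (1/4), I^B i (1/4); total 1/2.
P(I^B I^B | type B) = (1/4) / (1/2) = 1/2.

1/2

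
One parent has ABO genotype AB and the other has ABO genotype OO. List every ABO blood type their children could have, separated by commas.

Gametes from AB × OO give offspring ABO genotypes AO, BO, i.e. phenotypes A, B.

A, B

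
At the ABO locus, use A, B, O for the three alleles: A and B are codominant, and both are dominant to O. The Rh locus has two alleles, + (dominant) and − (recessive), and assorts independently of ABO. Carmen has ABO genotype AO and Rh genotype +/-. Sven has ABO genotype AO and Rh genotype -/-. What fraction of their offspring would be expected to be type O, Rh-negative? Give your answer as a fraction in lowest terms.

ABO cross AO × AO → offspring phenotypes: 1/4 O, 3/4 A.
Rh cross +/- × -/- → 1/2 Rh+, 1/2 Rh-.
Independent loci: P(type O, Rh-negative) = 1/4 × 1/2 = 1/8.

1/8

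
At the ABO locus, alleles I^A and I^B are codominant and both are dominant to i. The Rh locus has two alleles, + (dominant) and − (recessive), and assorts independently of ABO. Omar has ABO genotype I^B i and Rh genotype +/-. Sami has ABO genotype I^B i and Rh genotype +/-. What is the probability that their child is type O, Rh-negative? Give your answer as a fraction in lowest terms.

1/16

ABO cross I^B i × I^B i → offspring phenotypes: 1/4 O, 3/4 B.
Rh cross +/- × +/- → 3/4 Rh+, 1/4 Rh-.
Independent loci: P(type O, Rh-negative) = 1/4 × 1/4 = 1/16.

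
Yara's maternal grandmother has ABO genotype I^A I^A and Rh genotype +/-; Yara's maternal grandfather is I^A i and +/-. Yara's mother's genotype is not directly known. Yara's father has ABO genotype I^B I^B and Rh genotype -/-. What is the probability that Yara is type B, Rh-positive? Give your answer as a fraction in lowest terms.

1/8

Yara's mother's ABO genotype from I^A I^A × I^A i: 1/2 I^A I^A, 1/2 I^A i.
Crossing each possibility with the father I^B I^B and summing P(type B): 1/2·0 + 1/2·1/2 = 1/4.
Similarly for Rh via the mother's Rh distribution: P(Rh+) = 1/2.
Independent loci: 1/4 × 1/2 = 1/8.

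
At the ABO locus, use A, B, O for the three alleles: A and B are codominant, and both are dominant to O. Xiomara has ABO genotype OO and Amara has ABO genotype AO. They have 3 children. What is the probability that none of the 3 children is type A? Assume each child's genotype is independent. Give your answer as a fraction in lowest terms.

1/8

ABO cross OO × AO → 1/2 O, 1/2 A.
So P(type A) = 1/2 per child.
P(not type A) = 1/2 for one child; (1/2)^3 = 1/8.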